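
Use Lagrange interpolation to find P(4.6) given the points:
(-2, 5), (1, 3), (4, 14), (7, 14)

Lagrange interpolation formula:
P(x) = Σ yᵢ × Lᵢ(x)
where Lᵢ(x) = Π_{j≠i} (x - xⱼ)/(xᵢ - xⱼ)

L_0(4.6) = (4.6 - 1)/(-2 - 1) × (4.6 - 4)/(-2 - 4) × (4.6 - 7)/(-2 - 7) = 0.032000
L_1(4.6) = (4.6 - (-2))/(1 - (-2)) × (4.6 - 4)/(1 - 4) × (4.6 - 7)/(1 - 7) = -0.176000
L_2(4.6) = (4.6 - (-2))/(4 - (-2)) × (4.6 - 1)/(4 - 1) × (4.6 - 7)/(4 - 7) = 1.056000
L_3(4.6) = (4.6 - (-2))/(7 - (-2)) × (4.6 - 1)/(7 - 1) × (4.6 - 4)/(7 - 4) = 0.088000

P(4.6) = 5×L_0(4.6) + 3×L_1(4.6) + 14×L_2(4.6) + 14×L_3(4.6)
P(4.6) = 15.648000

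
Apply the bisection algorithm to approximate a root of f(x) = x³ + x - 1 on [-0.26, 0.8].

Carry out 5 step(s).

f(x) = x³ + x - 1
Initial interval: [-0.26, 0.8]

Iteration 1:
  c_1 = (-0.260000 + 0.800000)/2 = 0.270000
  f(c_1) = f(0.270000) = -0.710317
  f(a) × f(c) ≥ 0, new interval: [0.270000, 0.800000]
Iteration 2:
  c_2 = (0.270000 + 0.800000)/2 = 0.535000
  f(c_2) = f(0.535000) = -0.311870
  f(a) × f(c) ≥ 0, new interval: [0.535000, 0.800000]
Iteration 3:
  c_3 = (0.535000 + 0.800000)/2 = 0.667500
  f(c_3) = f(0.667500) = -0.035091
  f(a) × f(c) ≥ 0, new interval: [0.667500, 0.800000]
Iteration 4:
  c_4 = (0.667500 + 0.800000)/2 = 0.733750
  f(c_4) = f(0.733750) = 0.128793
  f(a) × f(c) < 0, new interval: [0.667500, 0.733750]
Iteration 5:
  c_5 = (0.667500 + 0.733750)/2 = 0.700625
  f(c_5) = f(0.700625) = 0.044545
  f(a) × f(c) < 0, new interval: [0.667500, 0.700625]

After 5 iteration(s), the approximation is c_5 = 0.700625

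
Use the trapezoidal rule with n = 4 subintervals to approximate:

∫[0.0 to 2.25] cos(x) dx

f(x) = cos(x)
a = 0.0, b = 2.25, n = 4
h = (b - a)/n = 0.562500

Trapezoidal rule: (h/2)[f(x₀) + 2f(x₁) + 2f(x₂) + ... + f(xₙ)]

x_0 = 0.0000, f(x_0) = 1.000000, coefficient = 1
x_1 = 0.5625, f(x_1) = 0.845924, coefficient = 2
x_2 = 1.1250, f(x_2) = 0.431177, coefficient = 2
x_3 = 1.6875, f(x_3) = -0.116439, coefficient = 2
x_4 = 2.2500, f(x_4) = -0.628174, coefficient = 1

I ≈ (0.562500/2) × 2.693151 = 0.757449
Exact value: 0.778073
Error: 0.020625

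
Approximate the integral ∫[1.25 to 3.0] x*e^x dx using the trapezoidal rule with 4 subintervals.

f(x) = x*e^x
a = 1.25, b = 3.0, n = 4
h = (b - a)/n = 0.437500

Trapezoidal rule: (h/2)[f(x₀) + 2f(x₁) + 2f(x₂) + ... + f(xₙ)]

x_0 = 1.2500, f(x_0) = 4.362929, coefficient = 1
x_1 = 1.6875, f(x_1) = 9.122539, coefficient = 2
x_2 = 2.1250, f(x_2) = 17.792407, coefficient = 2
x_3 = 2.5625, f(x_3) = 33.231006, coefficient = 2
x_4 = 3.0000, f(x_4) = 60.256611, coefficient = 1

I ≈ (0.437500/2) × 184.911443 = 40.449378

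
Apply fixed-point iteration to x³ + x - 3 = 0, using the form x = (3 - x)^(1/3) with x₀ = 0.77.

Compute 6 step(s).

Equation: x³ + x - 3 = 0
Fixed-point form: x = (3 - x)^(1/3)
x₀ = 0.77

x_1 = g(0.770000) = 1.306477
x_2 = g(1.306477) = 1.191966
x_3 = g(1.191966) = 1.218248
x_4 = g(1.218248) = 1.212316
x_5 = g(1.212316) = 1.213660
x_6 = g(1.213660) = 1.213356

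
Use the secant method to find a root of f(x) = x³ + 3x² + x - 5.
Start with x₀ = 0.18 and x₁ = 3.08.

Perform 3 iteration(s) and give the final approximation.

f(x) = x³ + 3x² + x - 5
x₀ = 0.18, x₁ = 3.08

Secant formula: x_{n+1} = x_n - f(x_n)(x_n - x_{n-1})/(f(x_n) - f(x_{n-1}))

Iteration 1:
  f(0.180000) = -4.716968
  f(3.080000) = 55.757312
  x_2 = 3.080000 - 55.757312×(3.080000 - 0.180000)/(55.757312 - (-4.716968))
       = 0.406199
Iteration 2:
  f(3.080000) = 55.757312
  f(0.406199) = -4.031787
  x_3 = 0.406199 - (-4.031787)×(0.406199 - 3.080000)/(-4.031787 - 55.757312)
       = 0.586502
Iteration 3:
  f(0.406199) = -4.031787
  f(0.586502) = -3.179794
  x_4 = 0.586502 - (-3.179794)×(0.586502 - 0.406199)/(-3.179794 - (-4.031787))
       = 1.259429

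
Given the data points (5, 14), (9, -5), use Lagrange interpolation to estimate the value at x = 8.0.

Lagrange interpolation formula:
P(x) = Σ yᵢ × Lᵢ(x)
where Lᵢ(x) = Π_{j≠i} (x - xⱼ)/(xᵢ - xⱼ)

L_0(8.0) = (8.0 - 9)/(5 - 9) = 0.250000
L_1(8.0) = (8.0 - 5)/(9 - 5) = 0.750000

P(8.0) = 14×L_0(8.0) + (-5)×L_1(8.0)
P(8.0) = -0.250000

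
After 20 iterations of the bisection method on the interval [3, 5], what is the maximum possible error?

Bisection error bound: |error| ≤ (b-a)/2^n
|error| ≤ (5 - 3)/2^20 = 2/2^20
|error| ≤ 0.0000019073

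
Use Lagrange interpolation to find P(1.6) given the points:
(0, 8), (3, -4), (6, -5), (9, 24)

Lagrange interpolation formula:
P(x) = Σ yᵢ × Lᵢ(x)
where Lᵢ(x) = Π_{j≠i} (x - xⱼ)/(xᵢ - xⱼ)

L_0(1.6) = (1.6 - 3)/(0 - 3) × (1.6 - 6)/(0 - 6) × (1.6 - 9)/(0 - 9) = 0.281383
L_1(1.6) = (1.6 - 0)/(3 - 0) × (1.6 - 6)/(3 - 6) × (1.6 - 9)/(3 - 9) = 0.964741
L_2(1.6) = (1.6 - 0)/(6 - 0) × (1.6 - 3)/(6 - 3) × (1.6 - 9)/(6 - 9) = -0.306963
L_3(1.6) = (1.6 - 0)/(9 - 0) × (1.6 - 3)/(9 - 3) × (1.6 - 6)/(9 - 6) = 0.060840

P(1.6) = 8×L_0(1.6) + (-4)×L_1(1.6) + (-5)×L_2(1.6) + 24×L_3(1.6)
P(1.6) = 1.387062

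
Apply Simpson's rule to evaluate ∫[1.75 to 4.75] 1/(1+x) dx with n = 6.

f(x) = 1/(1+x)
a = 1.75, b = 4.75, n = 6
h = (b - a)/n = 0.500000

Simpson's rule: (h/3)[f(x₀) + 4f(x₁) + 2f(x₂) + ... + f(xₙ)]

x_0 = 1.7500, f(x_0) = 0.363636, coefficient = 1
x_1 = 2.2500, f(x_1) = 0.307692, coefficient = 4
x_2 = 2.7500, f(x_2) = 0.266667, coefficient = 2
x_3 = 3.2500, f(x_3) = 0.235294, coefficient = 4
x_4 = 3.7500, f(x_4) = 0.210526, coefficient = 2
x_5 = 4.2500, f(x_5) = 0.190476, coefficient = 4
x_6 = 4.7500, f(x_6) = 0.173913, coefficient = 1

I ≈ (0.500000/3) × 4.425786 = 0.737631
Exact value: 0.737599
Error: 0.000032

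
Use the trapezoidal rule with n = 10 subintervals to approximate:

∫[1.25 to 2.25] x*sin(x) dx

f(x) = x*sin(x)
a = 1.25, b = 2.25, n = 10
h = (b - a)/n = 0.100000

Trapezoidal rule: (h/2)[f(x₀) + 2f(x₁) + 2f(x₂) + ... + f(xₙ)]

x_0 = 1.2500, f(x_0) = 1.186231, coefficient = 1
x_1 = 1.3500, f(x_1) = 1.317227, coefficient = 2
x_2 = 1.4500, f(x_2) = 1.439434, coefficient = 2
x_3 = 1.5500, f(x_3) = 1.549665, coefficient = 2
x_4 = 1.6500, f(x_4) = 1.644827, coefficient = 2
x_5 = 1.7500, f(x_5) = 1.721975, coefficient = 2
x_6 = 1.8500, f(x_6) = 1.778359, coefficient = 2
x_7 = 1.9500, f(x_7) = 1.811471, coefficient = 2
x_8 = 2.0500, f(x_8) = 1.819093, coefficient = 2
x_9 = 2.1500, f(x_9) = 1.799332, coefficient = 2
x_10 = 2.2500, f(x_10) = 1.750665, coefficient = 1

I ≈ (0.100000/2) × 32.699663 = 1.634983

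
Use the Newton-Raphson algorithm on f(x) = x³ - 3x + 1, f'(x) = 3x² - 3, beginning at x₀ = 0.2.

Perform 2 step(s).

f(x) = x³ - 3x + 1
f'(x) = 3x² - 3
x₀ = 0.2

Newton-Raphson formula: x_{n+1} = x_n - f(x_n)/f'(x_n)

Iteration 1:
  f(0.200000) = 0.408000
  f'(0.200000) = -2.880000
  x_1 = 0.200000 - 0.408000/(-2.880000) = 0.341667
Iteration 2:
  f(0.341667) = 0.014885
  f'(0.341667) = -2.649792
  x_2 = 0.341667 - 0.014885/(-2.649792) = 0.347284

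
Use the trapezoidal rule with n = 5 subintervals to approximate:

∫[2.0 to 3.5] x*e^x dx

f(x) = x*e^x
a = 2.0, b = 3.5, n = 5
h = (b - a)/n = 0.300000

Trapezoidal rule: (h/2)[f(x₀) + 2f(x₁) + 2f(x₂) + ... + f(xₙ)]

x_0 = 2.0000, f(x_0) = 14.778112, coefficient = 1
x_1 = 2.3000, f(x_1) = 22.940620, coefficient = 2
x_2 = 2.6000, f(x_2) = 35.005719, coefficient = 2
x_3 = 2.9000, f(x_3) = 52.705022, coefficient = 2
x_4 = 3.2000, f(x_4) = 78.504097, coefficient = 2
x_5 = 3.5000, f(x_5) = 115.904082, coefficient = 1

I ≈ (0.300000/2) × 508.993108 = 76.348966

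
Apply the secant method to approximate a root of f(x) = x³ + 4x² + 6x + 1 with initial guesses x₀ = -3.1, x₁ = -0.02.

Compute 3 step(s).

f(x) = x³ + 4x² + 6x + 1
x₀ = -3.1, x₁ = -0.02

Secant formula: x_{n+1} = x_n - f(x_n)(x_n - x_{n-1})/(f(x_n) - f(x_{n-1}))

Iteration 1:
  f(-3.100000) = -8.951000
  f(-0.020000) = 0.881592
  x_2 = -0.020000 - 0.881592×(-0.020000 - (-3.100000))/(0.881592 - (-8.951000))
       = -0.296153
Iteration 2:
  f(-0.020000) = 0.881592
  f(-0.296153) = -0.452068
  x_3 = -0.296153 - (-0.452068)×(-0.296153 - (-0.020000))/(-0.452068 - 0.881592)
       = -0.202546
Iteration 3:
  f(-0.296153) = -0.452068
  f(-0.202546) = -0.059487
  x_4 = -0.202546 - (-0.059487)×(-0.202546 - (-0.296153))/(-0.059487 - (-0.452068))
       = -0.188362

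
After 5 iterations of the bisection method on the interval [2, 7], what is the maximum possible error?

Bisection error bound: |error| ≤ (b-a)/2^n
|error| ≤ (7 - 2)/2^5 = 5/2^5
|error| ≤ 0.1562500000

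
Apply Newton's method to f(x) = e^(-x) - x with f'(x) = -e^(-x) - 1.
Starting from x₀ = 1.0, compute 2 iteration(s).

f(x) = e^(-x) - x
f'(x) = -e^(-x) - 1
x₀ = 1.0

Newton-Raphson formula: x_{n+1} = x_n - f(x_n)/f'(x_n)

Iteration 1:
  f(1.000000) = -0.632121
  f'(1.000000) = -1.367879
  x_1 = 1.000000 - (-0.632121)/(-1.367879) = 0.537883
Iteration 2:
  f(0.537883) = 0.046100
  f'(0.537883) = -1.583983
  x_2 = 0.537883 - 0.046100/(-1.583983) = 0.566987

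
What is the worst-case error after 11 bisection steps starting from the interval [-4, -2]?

Bisection error bound: |error| ≤ (b-a)/2^n
|error| ≤ (-2 - (-4))/2^11 = 2/2^11
|error| ≤ 0.0009765625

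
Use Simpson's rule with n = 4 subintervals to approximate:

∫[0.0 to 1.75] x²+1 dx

f(x) = x²+1
a = 0.0, b = 1.75, n = 4
h = (b - a)/n = 0.437500

Simpson's rule: (h/3)[f(x₀) + 4f(x₁) + 2f(x₂) + ... + f(xₙ)]

x_0 = 0.0000, f(x_0) = 1.000000, coefficient = 1
x_1 = 0.4375, f(x_1) = 1.191406, coefficient = 4
x_2 = 0.8750, f(x_2) = 1.765625, coefficient = 2
x_3 = 1.3125, f(x_3) = 2.722656, coefficient = 4
x_4 = 1.7500, f(x_4) = 4.062500, coefficient = 1

I ≈ (0.437500/3) × 24.250000 = 3.536458
Exact value: 3.536458
Error: 0.000000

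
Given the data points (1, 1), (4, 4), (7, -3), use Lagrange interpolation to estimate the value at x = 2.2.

Lagrange interpolation formula:
P(x) = Σ yᵢ × Lᵢ(x)
where Lᵢ(x) = Π_{j≠i} (x - xⱼ)/(xᵢ - xⱼ)

L_0(2.2) = (2.2 - 4)/(1 - 4) × (2.2 - 7)/(1 - 7) = 0.480000
L_1(2.2) = (2.2 - 1)/(4 - 1) × (2.2 - 7)/(4 - 7) = 0.640000
L_2(2.2) = (2.2 - 1)/(7 - 1) × (2.2 - 4)/(7 - 4) = -0.120000

P(2.2) = 1×L_0(2.2) + 4×L_1(2.2) + (-3)×L_2(2.2)
P(2.2) = 3.400000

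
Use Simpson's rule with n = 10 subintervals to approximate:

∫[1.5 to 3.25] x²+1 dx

f(x) = x²+1
a = 1.5, b = 3.25, n = 10
h = (b - a)/n = 0.175000

Simpson's rule: (h/3)[f(x₀) + 4f(x₁) + 2f(x₂) + ... + f(xₙ)]

x_0 = 1.5000, f(x_0) = 3.250000, coefficient = 1
x_1 = 1.6750, f(x_1) = 3.805625, coefficient = 4
x_2 = 1.8500, f(x_2) = 4.422500, coefficient = 2
x_3 = 2.0250, f(x_3) = 5.100625, coefficient = 4
x_4 = 2.2000, f(x_4) = 5.840000, coefficient = 2
x_5 = 2.3750, f(x_5) = 6.640625, coefficient = 4
x_6 = 2.5500, f(x_6) = 7.502500, coefficient = 2
x_7 = 2.7250, f(x_7) = 8.425625, coefficient = 4
x_8 = 2.9000, f(x_8) = 9.410000, coefficient = 2
x_9 = 3.0750, f(x_9) = 10.455625, coefficient = 4
x_10 = 3.2500, f(x_10) = 11.562500, coefficient = 1

I ≈ (0.175000/3) × 206.875000 = 12.067708
Exact value: 12.067708
Error: 0.000000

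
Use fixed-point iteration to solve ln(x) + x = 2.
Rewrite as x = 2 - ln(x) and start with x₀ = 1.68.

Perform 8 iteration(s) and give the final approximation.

Equation: ln(x) + x = 2
Fixed-point form: x = 2 - ln(x)
x₀ = 1.68

x_1 = g(1.680000) = 1.481206
x_2 = g(1.481206) = 1.607143
x_3 = g(1.607143) = 1.525542
x_4 = g(1.525542) = 1.577650
x_5 = g(1.577650) = 1.544063
x_6 = g(1.544063) = 1.565583
x_7 = g(1.565583) = 1.551742
x_8 = g(1.551742) = 1.560622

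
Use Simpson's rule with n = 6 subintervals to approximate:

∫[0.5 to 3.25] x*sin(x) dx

f(x) = x*sin(x)
a = 0.5, b = 3.25, n = 6
h = (b - a)/n = 0.458333

Simpson's rule: (h/3)[f(x₀) + 4f(x₁) + 2f(x₂) + ... + f(xₙ)]

x_0 = 0.5000, f(x_0) = 0.239713, coefficient = 1
x_1 = 0.9583, f(x_1) = 0.784141, coefficient = 4
x_2 = 1.4167, f(x_2) = 1.399873, coefficient = 2
x_3 = 1.8750, f(x_3) = 1.788911, coefficient = 4
x_4 = 2.3333, f(x_4) = 1.687200, coefficient = 2
x_5 = 2.7917, f(x_5) = 0.957062, coefficient = 4
x_6 = 3.2500, f(x_6) = -0.351634, coefficient = 1

I ≈ (0.458333/3) × 20.182683 = 3.083466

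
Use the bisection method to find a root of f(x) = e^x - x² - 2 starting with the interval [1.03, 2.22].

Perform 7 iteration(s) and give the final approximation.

f(x) = e^x - x² - 2
Initial interval: [1.03, 2.22]

Iteration 1:
  c_1 = (1.030000 + 2.220000)/2 = 1.625000
  f(c_1) = f(1.625000) = 0.437794
  f(a) × f(c) < 0, new interval: [1.030000, 1.625000]
Iteration 2:
  c_2 = (1.030000 + 1.625000)/2 = 1.327500
  f(c_2) = f(1.327500) = 0.009346
  f(a) × f(c) < 0, new interval: [1.030000, 1.327500]
Iteration 3:
  c_3 = (1.030000 + 1.327500)/2 = 1.178750
  f(c_3) = f(1.178750) = -0.139143
  f(a) × f(c) ≥ 0, new interval: [1.178750, 1.327500]
Iteration 4:
  c_4 = (1.178750 + 1.327500)/2 = 1.253125
  f(c_4) = f(1.253125) = -0.069055
  f(a) × f(c) ≥ 0, new interval: [1.253125, 1.327500]
Iteration 5:
  c_5 = (1.253125 + 1.327500)/2 = 1.290313
  f(c_5) = f(1.290313) = -0.030984
  f(a) × f(c) ≥ 0, new interval: [1.290313, 1.327500]
Iteration 6:
  c_6 = (1.290313 + 1.327500)/2 = 1.308906
  f(c_6) = f(1.308906) = -0.011113
  f(a) × f(c) ≥ 0, new interval: [1.308906, 1.327500]
Iteration 7:
  c_7 = (1.308906 + 1.327500)/2 = 1.318203
  f(c_7) = f(1.318203) = -0.000959
  f(a) × f(c) ≥ 0, new interval: [1.318203, 1.327500]

After 7 iteration(s), the approximation is c_7 = 1.318203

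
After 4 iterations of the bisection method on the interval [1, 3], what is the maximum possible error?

Bisection error bound: |error| ≤ (b-a)/2^n
|error| ≤ (3 - 1)/2^4 = 2/2^4
|error| ≤ 0.1250000000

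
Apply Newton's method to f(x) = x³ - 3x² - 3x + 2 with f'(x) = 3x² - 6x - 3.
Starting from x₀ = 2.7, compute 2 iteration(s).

f(x) = x³ - 3x² - 3x + 2
f'(x) = 3x² - 6x - 3
x₀ = 2.7

Newton-Raphson formula: x_{n+1} = x_n - f(x_n)/f'(x_n)

Iteration 1:
  f(2.700000) = -8.287000
  f'(2.700000) = 2.670000
  x_1 = 2.700000 - (-8.287000)/2.670000 = 5.803745
Iteration 2:
  f(5.803745) = 79.028607
  f'(5.803745) = 63.227907
  x_2 = 5.803745 - 79.028607/63.227907 = 4.553845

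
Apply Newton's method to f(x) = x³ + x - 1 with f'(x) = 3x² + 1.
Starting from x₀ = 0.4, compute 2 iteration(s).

f(x) = x³ + x - 1
f'(x) = 3x² + 1
x₀ = 0.4

Newton-Raphson formula: x_{n+1} = x_n - f(x_n)/f'(x_n)

Iteration 1:
  f(0.400000) = -0.536000
  f'(0.400000) = 1.480000
  x_1 = 0.400000 - (-0.536000)/1.480000 = 0.762162
Iteration 2:
  f(0.762162) = 0.204895
  f'(0.762162) = 2.742673
  x_2 = 0.762162 - 0.204895/2.742673 = 0.687456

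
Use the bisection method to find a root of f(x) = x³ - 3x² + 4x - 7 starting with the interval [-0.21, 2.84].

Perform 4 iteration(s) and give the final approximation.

f(x) = x³ - 3x² + 4x - 7
Initial interval: [-0.21, 2.84]

Iteration 1:
  c_1 = (-0.210000 + 2.840000)/2 = 1.315000
  f(c_1) = f(1.315000) = -4.653744
  f(a) × f(c) ≥ 0, new interval: [1.315000, 2.840000]
Iteration 2:
  c_2 = (1.315000 + 2.840000)/2 = 2.077500
  f(c_2) = f(2.077500) = -2.671516
  f(a) × f(c) ≥ 0, new interval: [2.077500, 2.840000]
Iteration 3:
  c_3 = (2.077500 + 2.840000)/2 = 2.458750
  f(c_3) = f(2.458750) = -0.437101
  f(a) × f(c) ≥ 0, new interval: [2.458750, 2.840000]
Iteration 4:
  c_4 = (2.458750 + 2.840000)/2 = 2.649375
  f(c_4) = f(2.649375) = 1.136397
  f(a) × f(c) < 0, new interval: [2.458750, 2.649375]

After 4 iteration(s), the approximation is c_4 = 2.649375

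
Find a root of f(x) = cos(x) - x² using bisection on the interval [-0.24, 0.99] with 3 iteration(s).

f(x) = cos(x) - x²
Initial interval: [-0.24, 0.99]

Iteration 1:
  c_1 = (-0.240000 + 0.990000)/2 = 0.375000
  f(c_1) = f(0.375000) = 0.789883
  f(a) × f(c) ≥ 0, new interval: [0.375000, 0.990000]
Iteration 2:
  c_2 = (0.375000 + 0.990000)/2 = 0.682500
  f(c_2) = f(0.682500) = 0.310192
  f(a) × f(c) ≥ 0, new interval: [0.682500, 0.990000]
Iteration 3:
  c_3 = (0.682500 + 0.990000)/2 = 0.836250
  f(c_3) = f(0.836250) = -0.029064
  f(a) × f(c) < 0, new interval: [0.682500, 0.836250]

After 3 iteration(s), the approximation is c_3 = 0.836250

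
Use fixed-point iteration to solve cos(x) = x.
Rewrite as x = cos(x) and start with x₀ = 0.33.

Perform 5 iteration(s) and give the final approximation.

Equation: cos(x) = x
Fixed-point form: x = cos(x)
x₀ = 0.33

x_1 = g(0.330000) = 0.946042
x_2 = g(0.946042) = 0.584898
x_3 = g(0.584898) = 0.833769
x_4 = g(0.833769) = 0.672090
x_5 = g(0.672090) = 0.782522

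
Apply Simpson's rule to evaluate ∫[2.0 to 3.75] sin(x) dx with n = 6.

f(x) = sin(x)
a = 2.0, b = 3.75, n = 6
h = (b - a)/n = 0.291667

Simpson's rule: (h/3)[f(x₀) + 4f(x₁) + 2f(x₂) + ... + f(xₙ)]

x_0 = 2.0000, f(x_0) = 0.909297, coefficient = 1
x_1 = 2.2917, f(x_1) = 0.751232, coefficient = 4
x_2 = 2.5833, f(x_2) = 0.529711, coefficient = 2
x_3 = 2.8750, f(x_3) = 0.263446, coefficient = 4
x_4 = 3.1667, f(x_4) = -0.025071, coefficient = 2
x_5 = 3.4583, f(x_5) = -0.311471, coefficient = 4
x_6 = 3.7500, f(x_6) = -0.571561, coefficient = 1

I ≈ (0.291667/3) × 4.159841 = 0.404429
Exact value: 0.404413
Error: 0.000016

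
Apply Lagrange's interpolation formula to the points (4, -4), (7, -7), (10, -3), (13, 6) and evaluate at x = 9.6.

Lagrange interpolation formula:
P(x) = Σ yᵢ × Lᵢ(x)
where Lᵢ(x) = Π_{j≠i} (x - xⱼ)/(xᵢ - xⱼ)

L_0(9.6) = (9.6 - 7)/(4 - 7) × (9.6 - 10)/(4 - 10) × (9.6 - 13)/(4 - 13) = -0.021827
L_1(9.6) = (9.6 - 4)/(7 - 4) × (9.6 - 10)/(7 - 10) × (9.6 - 13)/(7 - 13) = 0.141037
L_2(9.6) = (9.6 - 4)/(10 - 4) × (9.6 - 7)/(10 - 7) × (9.6 - 13)/(10 - 13) = 0.916741
L_3(9.6) = (9.6 - 4)/(13 - 4) × (9.6 - 7)/(13 - 7) × (9.6 - 10)/(13 - 10) = -0.035951

P(9.6) = (-4)×L_0(9.6) + (-7)×L_1(9.6) + (-3)×L_2(9.6) + 6×L_3(9.6)
P(9.6) = -3.865877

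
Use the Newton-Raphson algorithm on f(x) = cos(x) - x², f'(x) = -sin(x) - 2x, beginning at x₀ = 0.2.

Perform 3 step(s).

f(x) = cos(x) - x²
f'(x) = -sin(x) - 2x
x₀ = 0.2

Newton-Raphson formula: x_{n+1} = x_n - f(x_n)/f'(x_n)

Iteration 1:
  f(0.200000) = 0.940067
  f'(0.200000) = -0.598669
  x_1 = 0.200000 - 0.940067/(-0.598669) = 1.770260
Iteration 2:
  f(1.770260) = -3.331965
  f'(1.770260) = -4.520693
  x_2 = 1.770260 - (-3.331965)/(-4.520693) = 1.033213
Iteration 3:
  f(1.033213) = -0.555467
  f'(1.033213) = -2.925374
  x_3 = 1.033213 - (-0.555467)/(-2.925374) = 0.843334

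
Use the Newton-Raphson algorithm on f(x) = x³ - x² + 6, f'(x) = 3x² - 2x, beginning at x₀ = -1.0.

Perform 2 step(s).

f(x) = x³ - x² + 6
f'(x) = 3x² - 2x
x₀ = -1.0

Newton-Raphson formula: x_{n+1} = x_n - f(x_n)/f'(x_n)

Iteration 1:
  f(-1.000000) = 4.000000
  f'(-1.000000) = 5.000000
  x_1 = -1.000000 - 4.000000/5.000000 = -1.800000
Iteration 2:
  f(-1.800000) = -3.072000
  f'(-1.800000) = 13.320000
  x_2 = -1.800000 - (-3.072000)/13.320000 = -1.569369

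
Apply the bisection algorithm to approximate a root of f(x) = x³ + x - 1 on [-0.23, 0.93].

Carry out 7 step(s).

f(x) = x³ + x - 1
Initial interval: [-0.23, 0.93]

Iteration 1:
  c_1 = (-0.230000 + 0.930000)/2 = 0.350000
  f(c_1) = f(0.350000) = -0.607125
  f(a) × f(c) ≥ 0, new interval: [0.350000, 0.930000]
Iteration 2:
  c_2 = (0.350000 + 0.930000)/2 = 0.640000
  f(c_2) = f(0.640000) = -0.097856
  f(a) × f(c) ≥ 0, new interval: [0.640000, 0.930000]
Iteration 3:
  c_3 = (0.640000 + 0.930000)/2 = 0.785000
  f(c_3) = f(0.785000) = 0.268737
  f(a) × f(c) < 0, new interval: [0.640000, 0.785000]
Iteration 4:
  c_4 = (0.640000 + 0.785000)/2 = 0.712500
  f(c_4) = f(0.712500) = 0.074205
  f(a) × f(c) < 0, new interval: [0.640000, 0.712500]
Iteration 5:
  c_5 = (0.640000 + 0.712500)/2 = 0.676250
  f(c_5) = f(0.676250) = -0.014491
  f(a) × f(c) ≥ 0, new interval: [0.676250, 0.712500]
Iteration 6:
  c_6 = (0.676250 + 0.712500)/2 = 0.694375
  f(c_6) = f(0.694375) = 0.029173
  f(a) × f(c) < 0, new interval: [0.676250, 0.694375]
Iteration 7:
  c_7 = (0.676250 + 0.694375)/2 = 0.685312
  f(c_7) = f(0.685312) = 0.007172
  f(a) × f(c) < 0, new interval: [0.676250, 0.685312]

After 7 iteration(s), the approximation is c_7 = 0.685312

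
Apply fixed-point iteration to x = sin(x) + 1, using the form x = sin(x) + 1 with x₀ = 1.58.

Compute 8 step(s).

Equation: x = sin(x) + 1
Fixed-point form: x = sin(x) + 1
x₀ = 1.58

x_1 = g(1.580000) = 1.999958
x_2 = g(1.999958) = 1.909315
x_3 = g(1.909315) = 1.943248
x_4 = g(1.943248) = 1.931438
x_5 = g(1.931438) = 1.935671
x_6 = g(1.935671) = 1.934169
x_7 = g(1.934169) = 1.934704
x_8 = g(1.934704) = 1.934513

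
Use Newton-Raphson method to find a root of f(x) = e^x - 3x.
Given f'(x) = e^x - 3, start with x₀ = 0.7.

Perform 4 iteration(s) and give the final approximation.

f(x) = e^x - 3x
f'(x) = e^x - 3
x₀ = 0.7

Newton-Raphson formula: x_{n+1} = x_n - f(x_n)/f'(x_n)

Iteration 1:
  f(0.700000) = -0.086247
  f'(0.700000) = -0.986247
  x_1 = 0.700000 - (-0.086247)/(-0.986247) = 0.612550
Iteration 2:
  f(0.612550) = 0.007480
  f'(0.612550) = -1.154869
  x_2 = 0.612550 - 0.007480/(-1.154869) = 0.619027
Iteration 3:
  f(0.619027) = 0.000039
  f'(0.619027) = -1.142879
  x_3 = 0.619027 - 0.000039/(-1.142879) = 0.619061
Iteration 4:
  f(0.619061) = 0.000000
  f'(0.619061) = -1.142816
  x_4 = 0.619061 - 0.000000/(-1.142816) = 0.619061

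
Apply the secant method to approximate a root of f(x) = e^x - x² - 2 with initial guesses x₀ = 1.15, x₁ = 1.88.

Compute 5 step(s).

f(x) = e^x - x² - 2
x₀ = 1.15, x₁ = 1.88

Secant formula: x_{n+1} = x_n - f(x_n)(x_n - x_{n-1})/(f(x_n) - f(x_{n-1}))

Iteration 1:
  f(1.150000) = -0.164307
  f(1.880000) = 1.019105
  x_2 = 1.880000 - 1.019105×(1.880000 - 1.150000)/(1.019105 - (-0.164307))
       = 1.251355
Iteration 2:
  f(1.880000) = 1.019105
  f(1.251355) = -0.070814
  x_3 = 1.251355 - (-0.070814)×(1.251355 - 1.880000)/(-0.070814 - 1.019105)
       = 1.292199
Iteration 3:
  f(1.251355) = -0.070814
  f(1.292199) = -0.028995
  x_4 = 1.292199 - (-0.028995)×(1.292199 - 1.251355)/(-0.028995 - (-0.070814))
       = 1.320517
Iteration 4:
  f(1.292199) = -0.028995
  f(1.320517) = 0.001592
  x_5 = 1.320517 - 0.001592×(1.320517 - 1.292199)/(0.001592 - (-0.028995))
       = 1.319043
Iteration 5:
  f(1.320517) = 0.001592
  f(1.319043) = -0.000034
  x_6 = 1.319043 - (-0.000034)×(1.319043 - 1.320517)/(-0.000034 - 0.001592)
       = 1.319074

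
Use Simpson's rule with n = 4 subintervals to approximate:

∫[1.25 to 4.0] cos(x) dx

f(x) = cos(x)
a = 1.25, b = 4.0, n = 4
h = (b - a)/n = 0.687500

Simpson's rule: (h/3)[f(x₀) + 4f(x₁) + 2f(x₂) + ... + f(xₙ)]

x_0 = 1.2500, f(x_0) = 0.315322, coefficient = 1
x_1 = 1.9375, f(x_1) = -0.358540, coefficient = 4
x_2 = 2.6250, f(x_2) = -0.869507, coefficient = 2
x_3 = 3.3125, f(x_3) = -0.985431, coefficient = 4
x_4 = 4.0000, f(x_4) = -0.653644, coefficient = 1

I ≈ (0.687500/3) × -7.453220 = -1.708030
Exact value: -1.705787
Error: 0.002242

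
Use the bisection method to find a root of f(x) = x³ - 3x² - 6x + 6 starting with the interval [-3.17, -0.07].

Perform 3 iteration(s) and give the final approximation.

f(x) = x³ - 3x² - 6x + 6
Initial interval: [-3.17, -0.07]

Iteration 1:
  c_1 = (-3.170000 + (-0.070000))/2 = -1.620000
  f(c_1) = f(-1.620000) = 3.595272
  f(a) × f(c) < 0, new interval: [-3.170000, -1.620000]
Iteration 2:
  c_2 = (-3.170000 + (-1.620000))/2 = -2.395000
  f(c_2) = f(-2.395000) = -10.575855
  f(a) × f(c) ≥ 0, new interval: [-2.395000, -1.620000]
Iteration 3:
  c_3 = (-2.395000 + (-1.620000))/2 = -2.007500
  f(c_3) = f(-2.007500) = -2.135507
  f(a) × f(c) ≥ 0, new interval: [-2.007500, -1.620000]

After 3 iteration(s), the approximation is c_3 = -2.007500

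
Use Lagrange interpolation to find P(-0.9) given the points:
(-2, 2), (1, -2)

Lagrange interpolation formula:
P(x) = Σ yᵢ × Lᵢ(x)
where Lᵢ(x) = Π_{j≠i} (x - xⱼ)/(xᵢ - xⱼ)

L_0(-0.9) = (-0.9 - 1)/(-2 - 1) = 0.633333
L_1(-0.9) = (-0.9 - (-2))/(1 - (-2)) = 0.366667

P(-0.9) = 2×L_0(-0.9) + (-2)×L_1(-0.9)
P(-0.9) = 0.533333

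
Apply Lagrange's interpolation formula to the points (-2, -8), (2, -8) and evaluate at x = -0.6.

Lagrange interpolation formula:
P(x) = Σ yᵢ × Lᵢ(x)
where Lᵢ(x) = Π_{j≠i} (x - xⱼ)/(xᵢ - xⱼ)

L_0(-0.6) = (-0.6 - 2)/(-2 - 2) = 0.650000
L_1(-0.6) = (-0.6 - (-2))/(2 - (-2)) = 0.350000

P(-0.6) = (-8)×L_0(-0.6) + (-8)×L_1(-0.6)
P(-0.6) = -8.000000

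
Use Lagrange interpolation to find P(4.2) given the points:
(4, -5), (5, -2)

Lagrange interpolation formula:
P(x) = Σ yᵢ × Lᵢ(x)
where Lᵢ(x) = Π_{j≠i} (x - xⱼ)/(xᵢ - xⱼ)

L_0(4.2) = (4.2 - 5)/(4 - 5) = 0.800000
L_1(4.2) = (4.2 - 4)/(5 - 4) = 0.200000

P(4.2) = (-5)×L_0(4.2) + (-2)×L_1(4.2)
P(4.2) = -4.400000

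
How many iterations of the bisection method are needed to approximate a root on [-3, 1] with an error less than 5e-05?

We need (b-a)/2^n ≤ 5e-05
(1 - (-3))/2^n ≤ 5e-05
4/2^n ≤ 5e-05
2^n ≥ 80000
n ≥ log₂(80000) = 16.29
n ≥ 17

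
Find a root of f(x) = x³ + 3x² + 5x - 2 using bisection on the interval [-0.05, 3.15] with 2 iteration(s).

f(x) = x³ + 3x² + 5x - 2
Initial interval: [-0.05, 3.15]

Iteration 1:
  c_1 = (-0.050000 + 3.150000)/2 = 1.550000
  f(c_1) = f(1.550000) = 16.681375
  f(a) × f(c) < 0, new interval: [-0.050000, 1.550000]
Iteration 2:
  c_2 = (-0.050000 + 1.550000)/2 = 0.750000
  f(c_2) = f(0.750000) = 3.859375
  f(a) × f(c) < 0, new interval: [-0.050000, 0.750000]

After 2 iteration(s), the approximation is c_2 = 0.750000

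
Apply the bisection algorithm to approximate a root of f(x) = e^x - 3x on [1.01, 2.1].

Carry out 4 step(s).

f(x) = e^x - 3x
Initial interval: [1.01, 2.1]

Iteration 1:
  c_1 = (1.010000 + 2.100000)/2 = 1.555000
  f(c_1) = f(1.555000) = 0.070087
  f(a) × f(c) < 0, new interval: [1.010000, 1.555000]
Iteration 2:
  c_2 = (1.010000 + 1.555000)/2 = 1.282500
  f(c_2) = f(1.282500) = -0.241857
  f(a) × f(c) ≥ 0, new interval: [1.282500, 1.555000]
Iteration 3:
  c_3 = (1.282500 + 1.555000)/2 = 1.418750
  f(c_3) = f(1.418750) = -0.124298
  f(a) × f(c) ≥ 0, new interval: [1.418750, 1.555000]
Iteration 4:
  c_4 = (1.418750 + 1.555000)/2 = 1.486875
  f(c_4) = f(1.486875) = -0.037374
  f(a) × f(c) ≥ 0, new interval: [1.486875, 1.555000]

After 4 iteration(s), the approximation is c_4 = 1.486875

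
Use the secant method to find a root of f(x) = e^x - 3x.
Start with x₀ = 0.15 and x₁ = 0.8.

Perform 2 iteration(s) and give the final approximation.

f(x) = e^x - 3x
x₀ = 0.15, x₁ = 0.8

Secant formula: x_{n+1} = x_n - f(x_n)(x_n - x_{n-1})/(f(x_n) - f(x_{n-1}))

Iteration 1:
  f(0.150000) = 0.711834
  f(0.800000) = -0.174459
  x_2 = 0.800000 - (-0.174459)×(0.800000 - 0.150000)/(-0.174459 - 0.711834)
       = 0.672053
Iteration 2:
  f(0.800000) = -0.174459
  f(0.672053) = -0.057906
  x_3 = 0.672053 - (-0.057906)×(0.672053 - 0.800000)/(-0.057906 - (-0.174459))
       = 0.608487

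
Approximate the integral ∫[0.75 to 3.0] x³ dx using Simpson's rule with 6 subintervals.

f(x) = x³
a = 0.75, b = 3.0, n = 6
h = (b - a)/n = 0.375000

Simpson's rule: (h/3)[f(x₀) + 4f(x₁) + 2f(x₂) + ... + f(xₙ)]

x_0 = 0.7500, f(x_0) = 0.421875, coefficient = 1
x_1 = 1.1250, f(x_1) = 1.423828, coefficient = 4
x_2 = 1.5000, f(x_2) = 3.375000, coefficient = 2
x_3 = 1.8750, f(x_3) = 6.591797, coefficient = 4
x_4 = 2.2500, f(x_4) = 11.390625, coefficient = 2
x_5 = 2.6250, f(x_5) = 18.087891, coefficient = 4
x_6 = 3.0000, f(x_6) = 27.000000, coefficient = 1

I ≈ (0.375000/3) × 161.367188 = 20.170898
Exact value: 20.170898
Error: 0.000000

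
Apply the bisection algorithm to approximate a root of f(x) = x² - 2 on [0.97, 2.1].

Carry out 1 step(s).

f(x) = x² - 2
Initial interval: [0.97, 2.1]

Iteration 1:
  c_1 = (0.970000 + 2.100000)/2 = 1.535000
  f(c_1) = f(1.535000) = 0.356225
  f(a) × f(c) < 0, new interval: [0.970000, 1.535000]

After 1 iteration(s), the approximation is c_1 = 1.535000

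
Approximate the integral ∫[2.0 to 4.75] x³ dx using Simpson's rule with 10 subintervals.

f(x) = x³
a = 2.0, b = 4.75, n = 10
h = (b - a)/n = 0.275000

Simpson's rule: (h/3)[f(x₀) + 4f(x₁) + 2f(x₂) + ... + f(xₙ)]

x_0 = 2.0000, f(x_0) = 8.000000, coefficient = 1
x_1 = 2.2750, f(x_1) = 11.774547, coefficient = 4
x_2 = 2.5500, f(x_2) = 16.581375, coefficient = 2
x_3 = 2.8250, f(x_3) = 22.545266, coefficient = 4
x_4 = 3.1000, f(x_4) = 29.791000, coefficient = 2
x_5 = 3.3750, f(x_5) = 38.443359, coefficient = 4
x_6 = 3.6500, f(x_6) = 48.627125, coefficient = 2
x_7 = 3.9250, f(x_7) = 60.467078, coefficient = 4
x_8 = 4.2000, f(x_8) = 74.088000, coefficient = 2
x_9 = 4.4750, f(x_9) = 89.614672, coefficient = 4
x_10 = 4.7500, f(x_10) = 107.171875, coefficient = 1

I ≈ (0.275000/3) × 1344.726562 = 123.266602
Exact value: 123.266602
Error: 0.000000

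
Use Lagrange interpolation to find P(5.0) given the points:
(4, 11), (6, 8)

Lagrange interpolation formula:
P(x) = Σ yᵢ × Lᵢ(x)
where Lᵢ(x) = Π_{j≠i} (x - xⱼ)/(xᵢ - xⱼ)

L_0(5.0) = (5.0 - 6)/(4 - 6) = 0.500000
L_1(5.0) = (5.0 - 4)/(6 - 4) = 0.500000

P(5.0) = 11×L_0(5.0) + 8×L_1(5.0)
P(5.0) = 9.500000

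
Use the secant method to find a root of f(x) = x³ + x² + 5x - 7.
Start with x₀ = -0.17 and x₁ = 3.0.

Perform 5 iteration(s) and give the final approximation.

f(x) = x³ + x² + 5x - 7
x₀ = -0.17, x₁ = 3.0

Secant formula: x_{n+1} = x_n - f(x_n)(x_n - x_{n-1})/(f(x_n) - f(x_{n-1}))

Iteration 1:
  f(-0.170000) = -7.826013
  f(3.000000) = 44.000000
  x_2 = 3.000000 - 44.000000×(3.000000 - (-0.170000))/(44.000000 - (-7.826013))
       = 0.308687
Iteration 2:
  f(3.000000) = 44.000000
  f(0.308687) = -5.331861
  x_3 = 0.308687 - (-5.331861)×(0.308687 - 3.000000)/(-5.331861 - 44.000000)
       = 0.599568
Iteration 3:
  f(0.308687) = -5.331861
  f(0.599568) = -3.427141
  x_4 = 0.599568 - (-3.427141)×(0.599568 - 0.308687)/(-3.427141 - (-5.331861))
       = 1.122947
Iteration 4:
  f(0.599568) = -3.427141
  f(1.122947) = 1.291798
  x_5 = 1.122947 - 1.291798×(1.122947 - 0.599568)/(1.291798 - (-3.427141))
       = 0.979674
Iteration 5:
  f(1.122947) = 1.291798
  f(0.979674) = -0.201618
  x_6 = 0.979674 - (-0.201618)×(0.979674 - 1.122947)/(-0.201618 - 1.291798)
       = 0.999016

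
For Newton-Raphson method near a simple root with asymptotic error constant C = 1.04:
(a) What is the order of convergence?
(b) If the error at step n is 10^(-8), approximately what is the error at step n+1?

(a) Newton-Raphson has quadratic (order 2) convergence near simple roots.
    This means |e_{n+1}| ≈ C|e_n|².

(b) With |e_n| = 10^(-8) and C = 1.04:
    |e_{n+1}| ≈ 1.04 × (10^(-8))² = 1.04 × 10^(-16)

(a) 2 (quadratic); (b) |e_{n+1}| ≈ 1.040e-16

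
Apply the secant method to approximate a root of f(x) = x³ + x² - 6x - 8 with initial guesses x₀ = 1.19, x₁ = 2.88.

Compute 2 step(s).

f(x) = x³ + x² - 6x - 8
x₀ = 1.19, x₁ = 2.88

Secant formula: x_{n+1} = x_n - f(x_n)(x_n - x_{n-1})/(f(x_n) - f(x_{n-1}))

Iteration 1:
  f(1.190000) = -12.038741
  f(2.880000) = 6.902272
  x_2 = 2.880000 - 6.902272×(2.880000 - 1.190000)/(6.902272 - (-12.038741))
       = 2.264149
Iteration 2:
  f(2.880000) = 6.902272
  f(2.264149) = -4.851655
  x_3 = 2.264149 - (-4.851655)×(2.264149 - 2.880000)/(-4.851655 - 6.902272)
       = 2.518353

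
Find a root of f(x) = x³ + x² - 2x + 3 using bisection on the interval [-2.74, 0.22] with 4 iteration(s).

f(x) = x³ + x² - 2x + 3
Initial interval: [-2.74, 0.22]

Iteration 1:
  c_1 = (-2.740000 + 0.220000)/2 = -1.260000
  f(c_1) = f(-1.260000) = 5.107224
  f(a) × f(c) < 0, new interval: [-2.740000, -1.260000]
Iteration 2:
  c_2 = (-2.740000 + (-1.260000))/2 = -2.000000
  f(c_2) = f(-2.000000) = 3.000000
  f(a) × f(c) < 0, new interval: [-2.740000, -2.000000]
Iteration 3:
  c_3 = (-2.740000 + (-2.000000))/2 = -2.370000
  f(c_3) = f(-2.370000) = 0.044847
  f(a) × f(c) < 0, new interval: [-2.740000, -2.370000]
Iteration 4:
  c_4 = (-2.740000 + (-2.370000))/2 = -2.555000
  f(c_4) = f(-2.555000) = -2.041079
  f(a) × f(c) ≥ 0, new interval: [-2.555000, -2.370000]

After 4 iteration(s), the approximation is c_4 = -2.555000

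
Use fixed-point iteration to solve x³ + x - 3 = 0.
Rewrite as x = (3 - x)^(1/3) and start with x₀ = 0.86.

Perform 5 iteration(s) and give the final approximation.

Equation: x³ + x - 3 = 0
Fixed-point form: x = (3 - x)^(1/3)
x₀ = 0.86

x_1 = g(0.860000) = 1.288659
x_2 = g(1.288659) = 1.196131
x_3 = g(1.196131) = 1.217311
x_4 = g(1.217311) = 1.212528
x_5 = g(1.212528) = 1.213612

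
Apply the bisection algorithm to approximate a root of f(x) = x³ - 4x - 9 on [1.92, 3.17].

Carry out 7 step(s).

f(x) = x³ - 4x - 9
Initial interval: [1.92, 3.17]

Iteration 1:
  c_1 = (1.920000 + 3.170000)/2 = 2.545000
  f(c_1) = f(2.545000) = -2.695971
  f(a) × f(c) ≥ 0, new interval: [2.545000, 3.170000]
Iteration 2:
  c_2 = (2.545000 + 3.170000)/2 = 2.857500
  f(c_2) = f(2.857500) = 2.902363
  f(a) × f(c) < 0, new interval: [2.545000, 2.857500]
Iteration 3:
  c_3 = (2.545000 + 2.857500)/2 = 2.701250
  f(c_3) = f(2.701250) = -0.094650
  f(a) × f(c) ≥ 0, new interval: [2.701250, 2.857500]
Iteration 4:
  c_4 = (2.701250 + 2.857500)/2 = 2.779375
  f(c_4) = f(2.779375) = 1.352965
  f(a) × f(c) < 0, new interval: [2.701250, 2.779375]
Iteration 5:
  c_5 = (2.701250 + 2.779375)/2 = 2.740312
  f(c_5) = f(2.740312) = 0.616613
  f(a) × f(c) < 0, new interval: [2.701250, 2.740312]
Iteration 6:
  c_6 = (2.701250 + 2.740312)/2 = 2.720781
  f(c_6) = f(2.720781) = 0.257868
  f(a) × f(c) < 0, new interval: [2.701250, 2.720781]
Iteration 7:
  c_7 = (2.701250 + 2.720781)/2 = 2.711016
  f(c_7) = f(2.711016) = 0.080833
  f(a) × f(c) < 0, new interval: [2.701250, 2.711016]

After 7 iteration(s), the approximation is c_7 = 2.711016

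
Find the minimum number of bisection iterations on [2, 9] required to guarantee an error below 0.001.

We need (b-a)/2^n ≤ 0.001
(9 - 2)/2^n ≤ 0.001
7/2^n ≤ 0.001
2^n ≥ 7000
n ≥ log₂(7000) = 12.77
n ≥ 13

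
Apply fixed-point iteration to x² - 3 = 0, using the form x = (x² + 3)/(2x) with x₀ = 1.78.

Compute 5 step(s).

Equation: x² - 3 = 0
Fixed-point form: x = (x² + 3)/(2x)
x₀ = 1.78

x_1 = g(1.780000) = 1.732697
x_2 = g(1.732697) = 1.732051
x_3 = g(1.732051) = 1.732051
x_4 = g(1.732051) = 1.732051
x_5 = g(1.732051) = 1.732051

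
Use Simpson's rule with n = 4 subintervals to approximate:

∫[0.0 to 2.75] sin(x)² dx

f(x) = sin(x)²
a = 0.0, b = 2.75, n = 4
h = (b - a)/n = 0.687500

Simpson's rule: (h/3)[f(x₀) + 4f(x₁) + 2f(x₂) + ... + f(xₙ)]

x_0 = 0.0000, f(x_0) = 0.000000, coefficient = 1
x_1 = 0.6875, f(x_1) = 0.402726, coefficient = 4
x_2 = 1.3750, f(x_2) = 0.962151, coefficient = 2
x_3 = 2.0625, f(x_3) = 0.777095, coefficient = 4
x_4 = 2.7500, f(x_4) = 0.145665, coefficient = 1

I ≈ (0.687500/3) × 6.789251 = 1.555870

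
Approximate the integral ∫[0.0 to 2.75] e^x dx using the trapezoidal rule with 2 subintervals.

f(x) = e^x
a = 0.0, b = 2.75, n = 2
h = (b - a)/n = 1.375000

Trapezoidal rule: (h/2)[f(x₀) + 2f(x₁) + 2f(x₂) + ... + f(xₙ)]

x_0 = 0.0000, f(x_0) = 1.000000, coefficient = 1
x_1 = 1.3750, f(x_1) = 3.955077, coefficient = 2
x_2 = 2.7500, f(x_2) = 15.642632, coefficient = 1

I ≈ (1.375000/2) × 24.552785 = 16.880040
Exact value: 14.642632
Error: 2.237408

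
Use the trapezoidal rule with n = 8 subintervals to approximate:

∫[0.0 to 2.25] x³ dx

f(x) = x³
a = 0.0, b = 2.25, n = 8
h = (b - a)/n = 0.281250

Trapezoidal rule: (h/2)[f(x₀) + 2f(x₁) + 2f(x₂) + ... + f(xₙ)]

x_0 = 0.0000, f(x_0) = 0.000000, coefficient = 1
x_1 = 0.2812, f(x_1) = 0.022247, coefficient = 2
x_2 = 0.5625, f(x_2) = 0.177979, coefficient = 2
x_3 = 0.8438, f(x_3) = 0.600677, coefficient = 2
x_4 = 1.1250, f(x_4) = 1.423828, coefficient = 2
x_5 = 1.4062, f(x_5) = 2.780914, coefficient = 2
x_6 = 1.6875, f(x_6) = 4.805420, coefficient = 2
x_7 = 1.9688, f(x_7) = 7.630829, coefficient = 2
x_8 = 2.2500, f(x_8) = 11.390625, coefficient = 1

I ≈ (0.281250/2) × 46.274414 = 6.507339
Exact value: 6.407227
Error: 0.100113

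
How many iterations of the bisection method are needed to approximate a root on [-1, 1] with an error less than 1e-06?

We need (b-a)/2^n ≤ 1e-06
(1 - (-1))/2^n ≤ 1e-06
2/2^n ≤ 1e-06
2^n ≥ 2000000
n ≥ log₂(2000000) = 20.93
n ≥ 21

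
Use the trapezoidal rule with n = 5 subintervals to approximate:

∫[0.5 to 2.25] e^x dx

f(x) = e^x
a = 0.5, b = 2.25, n = 5
h = (b - a)/n = 0.350000

Trapezoidal rule: (h/2)[f(x₀) + 2f(x₁) + 2f(x₂) + ... + f(xₙ)]

x_0 = 0.5000, f(x_0) = 1.648721, coefficient = 1
x_1 = 0.8500, f(x_1) = 2.339647, coefficient = 2
x_2 = 1.2000, f(x_2) = 3.320117, coefficient = 2
x_3 = 1.5500, f(x_3) = 4.711470, coefficient = 2
x_4 = 1.9000, f(x_4) = 6.685894, coefficient = 2
x_5 = 2.2500, f(x_5) = 9.487736, coefficient = 1

I ≈ (0.350000/2) × 45.250714 = 7.918875
Exact value: 7.839015
Error: 0.079860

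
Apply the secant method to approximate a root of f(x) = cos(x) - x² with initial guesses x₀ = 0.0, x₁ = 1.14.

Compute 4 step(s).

f(x) = cos(x) - x²
x₀ = 0.0, x₁ = 1.14

Secant formula: x_{n+1} = x_n - f(x_n)(x_n - x_{n-1})/(f(x_n) - f(x_{n-1}))

Iteration 1:
  f(0.000000) = 1.000000
  f(1.140000) = -0.882005
  x_2 = 1.140000 - (-0.882005)×(1.140000 - 0.000000)/(-0.882005 - 1.000000)
       = 0.605737
Iteration 2:
  f(1.140000) = -0.882005
  f(0.605737) = 0.455166
  x_3 = 0.605737 - 0.455166×(0.605737 - 1.140000)/(0.455166 - (-0.882005))
       = 0.787597
Iteration 3:
  f(0.605737) = 0.455166
  f(0.787597) = 0.085241
  x_4 = 0.787597 - 0.085241×(0.787597 - 0.605737)/(0.085241 - 0.455166)
       = 0.829503
Iteration 4:
  f(0.787597) = 0.085241
  f(0.829503) = -0.012832
  x_5 = 0.829503 - (-0.012832)×(0.829503 - 0.787597)/(-0.012832 - 0.085241)
       = 0.824020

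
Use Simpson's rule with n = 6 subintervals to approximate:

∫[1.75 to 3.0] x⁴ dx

f(x) = x⁴
a = 1.75, b = 3.0, n = 6
h = (b - a)/n = 0.208333

Simpson's rule: (h/3)[f(x₀) + 4f(x₁) + 2f(x₂) + ... + f(xₙ)]

x_0 = 1.7500, f(x_0) = 9.378906, coefficient = 1
x_1 = 1.9583, f(x_1) = 14.707758, coefficient = 4
x_2 = 2.1667, f(x_2) = 22.037809, coefficient = 2
x_3 = 2.3750, f(x_3) = 31.816650, coefficient = 4
x_4 = 2.5833, f(x_4) = 44.537085, coefficient = 2
x_5 = 2.7917, f(x_5) = 60.737127, coefficient = 4
x_6 = 3.0000, f(x_6) = 81.000000, coefficient = 1

I ≈ (0.208333/3) × 652.574834 = 45.317697
Exact value: 45.317383
Error: 0.000314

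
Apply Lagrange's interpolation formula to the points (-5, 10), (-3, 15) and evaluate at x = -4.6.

Lagrange interpolation formula:
P(x) = Σ yᵢ × Lᵢ(x)
where Lᵢ(x) = Π_{j≠i} (x - xⱼ)/(xᵢ - xⱼ)

L_0(-4.6) = (-4.6 - (-3))/(-5 - (-3)) = 0.800000
L_1(-4.6) = (-4.6 - (-5))/(-3 - (-5)) = 0.200000

P(-4.6) = 10×L_0(-4.6) + 15×L_1(-4.6)
P(-4.6) = 11.000000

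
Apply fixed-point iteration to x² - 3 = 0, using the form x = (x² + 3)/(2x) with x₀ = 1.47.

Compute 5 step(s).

Equation: x² - 3 = 0
Fixed-point form: x = (x² + 3)/(2x)
x₀ = 1.47

x_1 = g(1.470000) = 1.755408
x_2 = g(1.755408) = 1.732206
x_3 = g(1.732206) = 1.732051
x_4 = g(1.732051) = 1.732051
x_5 = g(1.732051) = 1.732051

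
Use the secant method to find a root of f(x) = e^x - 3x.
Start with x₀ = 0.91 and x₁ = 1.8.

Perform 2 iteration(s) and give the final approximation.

f(x) = e^x - 3x
x₀ = 0.91, x₁ = 1.8

Secant formula: x_{n+1} = x_n - f(x_n)(x_n - x_{n-1})/(f(x_n) - f(x_{n-1}))

Iteration 1:
  f(0.910000) = -0.245677
  f(1.800000) = 0.649647
  x_2 = 1.800000 - 0.649647×(1.800000 - 0.910000)/(0.649647 - (-0.245677))
       = 1.154216
Iteration 2:
  f(1.800000) = 0.649647
  f(1.154216) = -0.291112
  x_3 = 1.154216 - (-0.291112)×(1.154216 - 1.800000)/(-0.291112 - 0.649647)
       = 1.354050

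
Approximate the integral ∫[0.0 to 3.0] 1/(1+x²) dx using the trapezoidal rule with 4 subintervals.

f(x) = 1/(1+x²)
a = 0.0, b = 3.0, n = 4
h = (b - a)/n = 0.750000

Trapezoidal rule: (h/2)[f(x₀) + 2f(x₁) + 2f(x₂) + ... + f(xₙ)]

x_0 = 0.0000, f(x_0) = 1.000000, coefficient = 1
x_1 = 0.7500, f(x_1) = 0.640000, coefficient = 2
x_2 = 1.5000, f(x_2) = 0.307692, coefficient = 2
x_3 = 2.2500, f(x_3) = 0.164948, coefficient = 2
x_4 = 3.0000, f(x_4) = 0.100000, coefficient = 1

I ≈ (0.750000/2) × 3.325282 = 1.246981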